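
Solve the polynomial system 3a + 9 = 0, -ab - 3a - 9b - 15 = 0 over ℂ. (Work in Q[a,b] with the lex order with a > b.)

{(-3, -1)}

Compute a lex Gröbner basis by Buchberger's algorithm.
f_1 = 3a + 9, LT = a.
f_2 = -ab - 3a - 9b - 15, LT = ab.

S(f_1,f_2): lcm = ab. S = -3a - 6b - 15.
  reduce S modulo (f_1, f_2):
  remainder -6b - 6 ≠ 0; add h_3 = -6b - 6 to the basis.

The other S-polynomials (S(f_1,h_3), S(f_2,h_3)) all reduce to 0 modulo the current basis, so we have a Gröbner basis.
Inter-reduce: drop elements whose leading term is divisible by another's, tail-reduce, and make monic.
Reduced Gröbner basis: {a + 3, b + 1}.

Elimination: the polynomial b + 1 lies in the elimination ideal for b, so b ∈ {-1}. For each such b, the remaining basis elements (now univariate) give the rest of the solution.
  b = -1: the earlier basis element becomes a + 3 = 0, giving a = -3 — point (-3, -1).
A lex Gröbner basis triangularizes the system, enabling back-substitution.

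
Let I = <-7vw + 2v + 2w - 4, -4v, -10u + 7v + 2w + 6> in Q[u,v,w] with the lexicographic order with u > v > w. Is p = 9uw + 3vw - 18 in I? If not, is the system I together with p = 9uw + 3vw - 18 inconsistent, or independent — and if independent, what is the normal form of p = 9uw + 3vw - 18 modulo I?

First compute the reduced Gröbner basis of I by Buchberger's algorithm.
f_1 = -7vw + 2v + 2w - 4, LT = vw.
f_2 = -4v, LT = v.
f_3 = -10u + 7v + 2w + 6, LT = u.

S(f_1,f_2): lcm = vw. S = -\tfrac{2}{7}v - \tfrac{2}{7}w + \tfrac{4}{7}.
  leading term v: subtract (\tfrac{1}{14})·f_2 from -\tfrac{2}{7}v - \tfrac{2}{7}w + \tfrac{4}{7} → -\tfrac{2}{7}w + \tfrac{4}{7}
  leading term w: no divisor's leading term divides it; move -\tfrac{2}{7}w to the remainder.
  leading term 1: no divisor's leading term divides it; move \tfrac{4}{7} to the remainder.
  remainder -\tfrac{2}{7}w + \tfrac{4}{7} ≠ 0; add h_4 = -\tfrac{2}{7}w + \tfrac{4}{7} to the basis.

The other S-polynomials (S(f_1,f_3), S(f_2,f_3), S(f_1,h_4), S(f_2,h_4), S(f_3,h_4)) all reduce to 0 modulo the current basis, so we have a Gröbner basis.
Inter-reduce: drop elements whose leading term is divisible by another's, tail-reduce, and make monic.
Reduced Gröbner basis: {u - 1, v, w - 2}.
Label its elements g_1 = u - 1, g_2 = v, g_3 = w - 2.

Reduce p = 9uw + 3vw - 18 modulo G:
  leading term uw: subtract (9w)·g_1 from 9uw + 3vw - 18 → 3vw + 9w - 18
  leading term vw: subtract (3w)·g_2 from 3vw + 9w - 18 → 9w - 18
  leading term w: subtract (9)·g_3 from 9w - 18 → 0
  normal form = 0.
Since the normal form is 0, p ∈ I.

9uw + 3vw - 18 lies in I (it reduces to 0).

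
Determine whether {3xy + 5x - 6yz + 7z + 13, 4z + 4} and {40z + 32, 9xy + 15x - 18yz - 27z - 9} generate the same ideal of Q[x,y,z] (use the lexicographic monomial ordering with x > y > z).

Two ideals are equal iff their reduced Gröbner bases coincide (the reduced basis is unique for a fixed ordering).
Buchberger on the first generating set:
f_1 = 3xy + 5x - 6yz + 7z + 13, LT = xy.
f_2 = 4z + 4, LT = z.

The S-polynomials (S(f_1,f_2)) all reduce to 0 modulo the current basis, so we have a Gröbner basis.
Inter-reduce: drop elements whose leading term is divisible by another's, tail-reduce, and make monic.
Reduced Gröbner basis: {xy + \tfrac{5}{3}x + 2y + 2, z + 1}.

Buchberger on the second generating set:
h_1 = 40z + 32, LT = z.
h_2 = 9xy + 15x - 18yz - 27z - 9, LT = xy.

The S-polynomials (S(h_1,h_2)) all reduce to 0 modulo the current basis, so we have a Gröbner basis.
Inter-reduce: drop elements whose leading term is divisible by another's, tail-reduce, and make monic.
Reduced Gröbner basis: {xy + \tfrac{5}{3}x + \tfrac{8}{5}y + \tfrac{7}{5}, z + \tfrac{4}{5}}.

The bases are distinct; the ideals are different.

No, the ideals differ.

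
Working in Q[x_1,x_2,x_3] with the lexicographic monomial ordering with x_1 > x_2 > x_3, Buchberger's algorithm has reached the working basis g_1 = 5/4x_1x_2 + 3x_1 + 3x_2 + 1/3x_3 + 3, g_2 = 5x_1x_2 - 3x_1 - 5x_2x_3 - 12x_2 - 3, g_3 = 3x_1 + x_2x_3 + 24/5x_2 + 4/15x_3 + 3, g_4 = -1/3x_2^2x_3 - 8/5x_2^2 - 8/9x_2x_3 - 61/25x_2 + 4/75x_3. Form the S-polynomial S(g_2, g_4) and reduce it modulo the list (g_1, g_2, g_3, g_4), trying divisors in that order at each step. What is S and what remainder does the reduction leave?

lcm(LM(g_2), LM(g_4)) = x_1x_2^2x_3.
S = (lcm/LT(g_2))·g_2 − (lcm/LT(g_4))·g_4 = -24/5x_1x_2^2 - 49/15x_1x_2x_3 - 183/25x_1x_2 + 4/25x_1x_3 - x_2^2x_3^2 - 12/5x_2^2x_3 - 3/5x_2x_3.
Reduce S modulo (g_1, g_2, g_3, g_4) in that order:
  leading term x_1x_2^2: subtract (-96/25x_2)·g_1 from -24/5x_1x_2^2 - 49/15x_1x_2x_3 - 183/25x_1x_2 + 4/25x_1x_3 - x_2^2x_3^2 - 12/5x_2^2x_3 - 3/5x_2x_3 → -49/15x_1x_2x_3 + 21/5x_1x_2 + 4/25x_1x_3 - x_2^2x_3^2 - 12/5x_2^2x_3 + 288/25x_2^2 + 17/25x_2x_3 + 288/25x_2
  leading term x_1x_2x_3: subtract (-196/75x_3)·g_1 from -49/15x_1x_2x_3 + 21/5x_1x_2 + 4/25x_1x_3 - x_2^2x_3^2 - 12/5x_2^2x_3 + 288/25x_2^2 + 17/25x_2x_3 + 288/25x_2 → 21/5x_1x_2 + 8x_1x_3 - x_2^2x_3^2 - 12/5x_2^2x_3 + 288/25x_2^2 + 213/25x_2x_3 + 288/25x_2 + 196/225x_3^2 + 196/25x_3
  leading term x_1x_2: subtract (84/25)·g_1 from 21/5x_1x_2 + 8x_1x_3 - x_2^2x_3^2 - 12/5x_2^2x_3 + 288/25x_2^2 + 213/25x_2x_3 + 288/25x_2 + 196/225x_3^2 + 196/25x_3 → 8x_1x_3 - 252/25x_1 - x_2^2x_3^2 - 12/5x_2^2x_3 + 288/25x_2^2 + 213/25x_2x_3 + 36/25x_2 + 196/225x_3^2 + 168/25x_3 - 252/25
  leading term x_1x_3: subtract (8/3x_3)·g_3 from 8x_1x_3 - 252/25x_1 - x_2^2x_3^2 - 12/5x_2^2x_3 + 288/25x_2^2 + 213/25x_2x_3 + 36/25x_2 + 196/225x_3^2 + 168/25x_3 - 252/25 → -252/25x_1 - x_2^2x_3^2 - 12/5x_2^2x_3 + 288/25x_2^2 - 8/3x_2x_3^2 - 107/25x_2x_3 + 36/25x_2 + 4/25x_3^2 - 32/25x_3 - 252/25
  leading term x_1: subtract (-84/25)·g_3 from -252/25x_1 - x_2^2x_3^2 - 12/5x_2^2x_3 + 288/25x_2^2 - 8/3x_2x_3^2 - 107/25x_2x_3 + 36/25x_2 + 4/25x_3^2 - 32/25x_3 - 252/25 → -x_2^2x_3^2 - 12/5x_2^2x_3 + 288/25x_2^2 - 8/3x_2x_3^2 - 23/25x_2x_3 + 2196/125x_2 + 4/25x_3^2 - 48/125x_3
  leading term x_2^2x_3^2: subtract (3x_3)·g_4 from -x_2^2x_3^2 - 12/5x_2^2x_3 + 288/25x_2^2 - 8/3x_2x_3^2 - 23/25x_2x_3 + 2196/125x_2 + 4/25x_3^2 - 48/125x_3 → 12/5x_2^2x_3 + 288/25x_2^2 + 32/5x_2x_3 + 2196/125x_2 - 48/125x_3
  leading term x_2^2x_3: subtract (-36/5)·g_4 from 12/5x_2^2x_3 + 288/25x_2^2 + 32/5x_2x_3 + 2196/125x_2 - 48/125x_3 → 0
The remainder is 0, so this S-polynomial contributes no new basis element.

S(g_2, g_4) = -24/5x_1x_2^2 - 49/15x_1x_2x_3 - 183/25x_1x_2 + 4/25x_1x_3 - x_2^2x_3^2 - 12/5x_2^2x_3 - 3/5x_2x_3; remainder on division = 0.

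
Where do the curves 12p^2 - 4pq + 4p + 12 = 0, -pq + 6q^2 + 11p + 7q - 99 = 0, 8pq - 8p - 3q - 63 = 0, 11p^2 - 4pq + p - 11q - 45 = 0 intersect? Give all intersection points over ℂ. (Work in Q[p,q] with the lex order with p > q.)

Compute a lex Gröbner basis by Buchberger's algorithm.
f_1 = 12p^2 - 4pq + 4p + 12, LT = p^2.
f_2 = -pq + 11p + 6q^2 + 7q - 99, LT = pq.
f_3 = 8pq - 8p - 3q - 63, LT = pq.
f_4 = 11p^2 - 4pq + p - 11q - 45, LT = p^2.

S(f_1,f_2): lcm = p^2q. S = 11p^2 + 17/3pq^2 + 22/3pq - 99p + q.
  leading term p^2: subtract (11/12)·f_1 from 11p^2 + 17/3pq^2 + 22/3pq - 99p + q → 17/3pq^2 + 11pq - 308/3p + q - 11
  leading term pq^2: subtract (-17/3q)·f_2 from 17/3pq^2 + 11pq - 308/3p + q - 11 → 220/3pq - 308/3p + 34q^3 + 119/3q^2 - 560q - 11
  leading term pq: subtract (-220/3)·f_2 from 220/3pq - 308/3p + 34q^3 + 119/3q^2 - 560q - 11 → 704p + 34q^3 + 1439/3q^2 - 140/3q - 7271
  leading term p: no divisor's leading term divides it; move 704p to the remainder.
  leading term q^3: no divisor's leading term divides it; move 34q^3 to the remainder.
  leading term q^2: no divisor's leading term divides it; move 1439/3q^2 to the remainder.
  leading term q: no divisor's leading term divides it; move -140/3q to the remainder.
  leading term 1: no divisor's leading term divides it; move -7271 to the remainder.
  remainder 704p + 34q^3 + 1439/3q^2 - 140/3q - 7271 ≠ 0; add h_5 = 704p + 34q^3 + 1439/3q^2 - 140/3q - 7271 to the basis.

S(f_1,f_3): lcm = p^2q. S = p^2 - 1/3pq^2 + 17/24pq + 63/8p + q.
  leading term p^2: subtract (1/12)·f_1 from p^2 - 1/3pq^2 + 17/24pq + 63/8p + q → -1/3pq^2 + 25/24pq + 181/24p + q - 1
  leading term pq^2: subtract (1/3q)·f_2 from -1/3pq^2 + 25/24pq + 181/24p + q - 1 → -21/8pq + 181/24p - 2q^3 - 7/3q^2 + 34q - 1
  leading term pq: subtract (21/8)·f_2 from -21/8pq + 181/24p - 2q^3 - 7/3q^2 + 34q - 1 → -64/3p - 2q^3 - 217/12q^2 + 125/8q + 2071/8
  leading term p: subtract (-1/33)·h_5 from -64/3p - 2q^3 - 217/12q^2 + 125/8q + 2071/8 → -32/33q^3 - 1405/396q^2 + 11255/792q + 925/24
  leading term q^3: no divisor's leading term divides it; move -32/33q^3 to the remainder.
  leading term q^2: no divisor's leading term divides it; move -1405/396q^2 to the remainder.
  leading term q: no divisor's leading term divides it; move 11255/792q to the remainder.
  leading term 1: no divisor's leading term divides it; move 925/24 to the remainder.
  remainder -32/33q^3 - 1405/396q^2 + 11255/792q + 925/24 ≠ 0; add h_6 = -32/33q^3 - 1405/396q^2 + 11255/792q + 925/24 to the basis.

S(f_1,f_4): lcm = p^2. S = 1/33pq + 8/33p + q + 56/11.
  leading term pq: subtract (-1/33)·f_2 from 1/33pq + 8/33p + q + 56/11 → 19/33p + 2/11q^2 + 40/33q + 23/11
  leading term p: subtract (19/23232)·h_5 from 19/33p + 2/11q^2 + 40/33q + 23/11 → -323/11616q^3 - 14669/69696q^2 + 21785/17424q + 16975/2112
  leading term q^3: subtract (323/11264)·h_6 from -323/11616q^3 - 14669/69696q^2 + 21785/17424q + 16975/2112 → -4899/45056q^2 + 75945/90112q + 624675/90112
  leading term q^2: no divisor's leading term divides it; move -4899/45056q^2 to the remainder.
  leading term q: no divisor's leading term divides it; move 75945/90112q to the remainder.
  leading term 1: no divisor's leading term divides it; move 624675/90112 to the remainder.
  remainder -4899/45056q^2 + 75945/90112q + 624675/90112 ≠ 0; add h_7 = -4899/45056q^2 + 75945/90112q + 624675/90112 to the basis.

S(f_2,f_3): lcm = pq. S = -10p - 6q^2 - 53/8q + 855/8.
  leading term p: subtract (-5/352)·h_5 from -10p - 6q^2 - 53/8q + 855/8 → 85/176q^3 + 859/1056q^2 - 481/66q + 115/32
  leading term q^3: subtract (-255/512)·h_6 from 85/176q^3 + 859/1056q^2 - 481/66q + 115/32 → -1953/2048q^2 - 861/4096q + 93345/4096
  leading term q^2: subtract (14322/1633)·h_7 from -1953/2048q^2 - 861/4096q + 93345/4096 → -99309/13064q - 496545/13064
  leading term q: no divisor's leading term divides it; move -99309/13064q to the remainder.
  leading term 1: no divisor's leading term divides it; move -496545/13064 to the remainder.
  remainder -99309/13064q - 496545/13064 ≠ 0; add h_8 = -99309/13064q - 496545/13064 to the basis.

The other S-polynomials (S(f_2,f_4), S(f_3,f_4), S(f_1,h_5), S(f_2,h_5), S(f_3,h_5), S(f_4,h_5), S(f_1,h_6), S(f_2,h_6), S(f_3,h_6), S(f_4,h_6), S(h_5,h_6), S(f_1,h_7), S(f_2,h_7), S(f_3,h_7), S(f_4,h_7), S(h_5,h_7), S(h_6,h_7), S(f_1,h_8), S(f_2,h_8), S(f_3,h_8), S(f_4,h_8), S(h_5,h_8), S(h_6,h_8), S(h_7,h_8)) all reduce to 0 modulo the current basis, so we have a Gröbner basis.
Inter-reduce: drop elements whose leading term is divisible by another's, tail-reduce, and make monic.
Reduced Gröbner basis: {p + 1, q + 5}.

A lex Gröbner basis eliminates variables successively. Here q + 5 depends only on q, with roots {-5}; lifting each root through the earlier basis elements recovers the full solutions.
  q = -5: the earlier basis element becomes p + 1 = 0, giving p = -1 — point (-1, -5).
Zero-dimensionality of the ideal guarantees finitely many solutions over ℂ.

{(-1, -5)}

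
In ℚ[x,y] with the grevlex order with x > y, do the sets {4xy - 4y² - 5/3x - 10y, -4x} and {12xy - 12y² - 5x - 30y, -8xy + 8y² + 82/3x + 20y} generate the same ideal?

Since reduced Gröbner bases are canonical representatives of ideals under a given ordering, it suffices to compute and compare them.
Buchberger on the first generating set:
f_1 = 4xy - 4y² - 5/3x - 10y, LT = xy.
f_2 = -4x, LT = x.

S(f_1,f_2): lcm = xy. S = -y² - 5/12x - 5/2y.
  leading term y²: no divisor's leading term divides it; move -y² to the remainder.
  leading term x: subtract (5/48)·f_2 from -5/12x - 5/2y → -5/2y
  leading term y: no divisor's leading term divides it; move -5/2y to the remainder.
  remainder -y² - 5/2y ≠ 0; add g_3 = -y² - 5/2y to the basis.

The other S-polynomials (S(f_1,g_3), S(f_2,g_3)) all reduce to 0 modulo the current basis, so we have a Gröbner basis.
Inter-reduce: drop elements whose leading term is divisible by another's, tail-reduce, and make monic.
Reduced Gröbner basis: {y² + 5/2y, x}.

Buchberger on the second generating set:
h_1 = 12xy - 12y² - 5x - 30y, LT = xy.
h_2 = -8xy + 8y² + 82/3x + 20y, LT = xy.

S(h_1,h_2): lcm = xy. S = 3x.
  leading term x: no divisor's leading term divides it; move 3x to the remainder.
  remainder 3x ≠ 0; add k_3 = 3x to the basis.

S(h_1,k_3): lcm = xy. S = -y² - 5/12x - 5/2y.
  leading term y²: no divisor's leading term divides it; move -y² to the remainder.
  leading term x: subtract (-5/36)·k_3 from -5/12x - 5/2y → -5/2y
  leading term y: no divisor's leading term divides it; move -5/2y to the remainder.
  remainder -y² - 5/2y ≠ 0; add k_4 = -y² - 5/2y to the basis.

The other S-polynomials (S(h_2,k_3), S(h_1,k_4), S(h_2,k_4), S(k_3,k_4)) all reduce to 0 modulo the current basis, so we have a Gröbner basis.
Inter-reduce: drop elements whose leading term is divisible by another's, tail-reduce, and make monic.
Reduced Gröbner basis: {y² + 5/2y, x}.

These coincide, so the ideals are equal.

Yes, the ideals are equal.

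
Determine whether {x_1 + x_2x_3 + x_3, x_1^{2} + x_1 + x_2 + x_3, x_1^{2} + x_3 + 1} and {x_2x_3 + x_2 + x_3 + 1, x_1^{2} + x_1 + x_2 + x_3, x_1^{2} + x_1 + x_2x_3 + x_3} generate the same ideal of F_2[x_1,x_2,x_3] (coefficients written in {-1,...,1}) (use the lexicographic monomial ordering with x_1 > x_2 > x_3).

No, the ideals differ.

Equality of ideals is decidable: compute both reduced Gröbner bases (unique for the ordering) and check whether they agree.
Buchberger on the first generating set:
f_1 = x_1 + x_2x_3 + x_3, LT = x_1.
f_2 = x_1^{2} + x_1 + x_2 + x_3, LT = x_1^{2}.
f_3 = x_1^{2} + x_3 + 1, LT = x_1^{2}.

S(f_1,f_2): lcm = x_1^{2}. S = x_1x_2x_3 + x_1x_3 + x_1 + x_2 + x_3.
  leading term x_1x_2x_3: subtract (x_2x_3)·f_1 from x_1x_2x_3 + x_1x_3 + x_1 + x_2 + x_3 → x_1x_3 + x_1 + x_2^{2}x_3^{2} + x_2x_3^{2} + x_2 + x_3
  leading term x_1x_3: subtract (x_3)·f_1 from x_1x_3 + x_1 + x_2^{2}x_3^{2} + x_2x_3^{2} + x_2 + x_3 → x_1 + x_2^{2}x_3^{2} + x_2 + x_3^{2} + x_3
  leading term x_1: subtract (1)·f_1 from x_1 + x_2^{2}x_3^{2} + x_2 + x_3^{2} + x_3 → x_2^{2}x_3^{2} + x_2x_3 + x_2 + x_3^{2}
  leading term x_2^{2}x_3^{2}: no divisor's leading term divides it; move x_2^{2}x_3^{2} to the remainder.
  leading term x_2x_3: no divisor's leading term divides it; move x_2x_3 to the remainder.
  leading term x_2: no divisor's leading term divides it; move x_2 to the remainder.
  leading term x_3^{2}: no divisor's leading term divides it; move x_3^{2} to the remainder.
  remainder x_2^{2}x_3^{2} + x_2x_3 + x_2 + x_3^{2} ≠ 0; add g_4 = x_2^{2}x_3^{2} + x_2x_3 + x_2 + x_3^{2} to the basis.

S(f_1,f_3): lcm = x_1^{2}. S = x_1x_2x_3 + x_1x_3 + x_3 + 1.
  leading term x_1x_2x_3: subtract (x_2x_3)·f_1 from x_1x_2x_3 + x_1x_3 + x_3 + 1 → x_1x_3 + x_2^{2}x_3^{2} + x_2x_3^{2} + x_3 + 1
  leading term x_1x_3: subtract (x_3)·f_1 from x_1x_3 + x_2^{2}x_3^{2} + x_2x_3^{2} + x_3 + 1 → x_2^{2}x_3^{2} + x_3^{2} + x_3 + 1
  leading term x_2^{2}x_3^{2}: subtract (1)·g_4 from x_2^{2}x_3^{2} + x_3^{2} + x_3 + 1 → x_2x_3 + x_2 + x_3 + 1
  leading term x_2x_3: no divisor's leading term divides it; move x_2x_3 to the remainder.
  leading term x_2: no divisor's leading term divides it; move x_2 to the remainder.
  leading term x_3: no divisor's leading term divides it; move x_3 to the remainder.
  leading term 1: no divisor's leading term divides it; move 1 to the remainder.
  remainder x_2x_3 + x_2 + x_3 + 1 ≠ 0; add g_5 = x_2x_3 + x_2 + x_3 + 1 to the basis.

S(g_4,g_5): lcm = x_2^{2}x_3^{2}. S = x_2^{2}x_3 + x_2x_3^{2} + x_2 + x_3^{2}.
  leading term x_2^{2}x_3: subtract (x_2)·g_5 from x_2^{2}x_3 + x_2x_3^{2} + x_2 + x_3^{2} → x_2^{2} + x_2x_3^{2} + x_2x_3 + x_3^{2}
  leading term x_2^{2}: no divisor's leading term divides it; move x_2^{2} to the remainder.
  leading term x_2x_3^{2}: subtract (x_3)·g_5 from x_2x_3^{2} + x_2x_3 + x_3^{2} → x_3
  leading term x_3: no divisor's leading term divides it; move x_3 to the remainder.
  remainder x_2^{2} + x_3 ≠ 0; add g_6 = x_2^{2} + x_3 to the basis.

S(g_4,g_6): lcm = x_2^{2}x_3^{2}. S = x_2x_3 + x_2 + x_3^{3} + x_3^{2}.
  leading term x_2x_3: subtract (1)·g_5 from x_2x_3 + x_2 + x_3^{3} + x_3^{2} → x_3^{3} + x_3^{2} + x_3 + 1
  leading term x_3^{3}: no divisor's leading term divides it; move x_3^{3} to the remainder.
  leading term x_3^{2}: no divisor's leading term divides it; move x_3^{2} to the remainder.
  leading term x_3: no divisor's leading term divides it; move x_3 to the remainder.
  leading term 1: no divisor's leading term divides it; move 1 to the remainder.
  remainder x_3^{3} + x_3^{2} + x_3 + 1 ≠ 0; add g_7 = x_3^{3} + x_3^{2} + x_3 + 1 to the basis.

S(g_5,g_6): lcm = x_2^{2}x_3. S = x_2^{2} + x_2x_3 + x_2 + x_3^{2}.
  leading term x_2^{2}: subtract (1)·g_6 from x_2^{2} + x_2x_3 + x_2 + x_3^{2} → x_2x_3 + x_2 + x_3^{2} + x_3
  leading term x_2x_3: subtract (1)·g_5 from x_2x_3 + x_2 + x_3^{2} + x_3 → x_3^{2} + 1
  leading term x_3^{2}: no divisor's leading term divides it; move x_3^{2} to the remainder.
  leading term 1: no divisor's leading term divides it; move 1 to the remainder.
  remainder x_3^{2} + 1 ≠ 0; add g_8 = x_3^{2} + 1 to the basis.

The other S-polynomials (S(f_2,f_3), S(f_1,g_4), S(f_2,g_4), S(f_3,g_4), S(f_1,g_5), S(f_2,g_5), S(f_3,g_5), S(f_1,g_6), S(f_2,g_6), S(f_3,g_6), S(f_1,g_7), S(f_2,g_7), S(f_3,g_7), S(g_4,g_7), S(g_5,g_7), S(g_6,g_7), S(f_1,g_8), S(f_2,g_8), S(f_3,g_8), S(g_4,g_8), S(g_5,g_8), S(g_6,g_8), S(g_7,g_8)) all reduce to 0 modulo the current basis, so we have a Gröbner basis.
Inter-reduce: drop elements whose leading term is divisible by another's, tail-reduce, and make monic.
Reduced Gröbner basis: {x_1 + x_2 + 1, x_2^{2} + x_3, x_2x_3 + x_2 + x_3 + 1, x_3^{2} + 1}.

Buchberger on the second generating set:
h_1 = x_2x_3 + x_2 + x_3 + 1, LT = x_2x_3.
h_2 = x_1^{2} + x_1 + x_2 + x_3, LT = x_1^{2}.
h_3 = x_1^{2} + x_1 + x_2x_3 + x_3, LT = x_1^{2}.

S(h_2,h_3): lcm = x_1^{2}. S = x_2x_3 + x_2.
  leading term x_2x_3: subtract (1)·h_1 from x_2x_3 + x_2 → x_3 + 1
  leading term x_3: no divisor's leading term divides it; move x_3 to the remainder.
  leading term 1: no divisor's leading term divides it; move 1 to the remainder.
  remainder x_3 + 1 ≠ 0; add k_4 = x_3 + 1 to the basis.

The other S-polynomials (S(h_1,h_2), S(h_1,h_3), S(h_1,k_4), S(h_2,k_4), S(h_3,k_4)) all reduce to 0 modulo the current basis, so we have a Gröbner basis.
Inter-reduce: drop elements whose leading term is divisible by another's, tail-reduce, and make monic.
Reduced Gröbner basis: {x_1^{2} + x_1 + x_2 + 1, x_3 + 1}.

These differ, so the ideals are not equal.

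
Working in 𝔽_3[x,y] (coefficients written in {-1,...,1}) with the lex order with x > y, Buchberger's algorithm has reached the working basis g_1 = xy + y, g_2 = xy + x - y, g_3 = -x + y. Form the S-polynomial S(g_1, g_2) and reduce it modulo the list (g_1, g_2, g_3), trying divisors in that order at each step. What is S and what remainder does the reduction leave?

lcm(LM(g_1), LM(g_2)) = xy.
S = (lcm/LT(g_1))·g_1 − (lcm/LT(g_2))·g_2 = -x - y.
Reduce S modulo (g_1, g_2, g_3) in that order:
  leading term x: subtract (1)·g_3 from -x - y → y
  leading term y: no divisor's leading term divides it; move y to the remainder.
The remainder y is nonzero, so it would be added as the next basis element.
This is the inner loop of Buchberger's algorithm — each nonzero remainder becomes a new basis element.

S(g_1, g_2) = -x - y; remainder on division = y.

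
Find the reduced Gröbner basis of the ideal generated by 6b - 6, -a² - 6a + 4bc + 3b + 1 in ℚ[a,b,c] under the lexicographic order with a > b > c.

f_1 = 6b - 6, LT = b.
f_2 = -a² - 6a + 4bc + 3b + 1, LT = a².

The S-polynomials (S(f_1,f_2)) all reduce to 0 modulo the current basis, so we have a Gröbner basis.

G = {a² + 6a - 4c - 4, b - 1}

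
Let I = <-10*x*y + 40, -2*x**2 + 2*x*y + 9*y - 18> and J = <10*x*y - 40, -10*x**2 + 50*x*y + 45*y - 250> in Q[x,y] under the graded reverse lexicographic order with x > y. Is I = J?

Since reduced Gröbner bases are canonical representatives of ideals under a given ordering, it suffices to compute and compare them.
Buchberger on the first generating set:
f_1 = -10*x*y + 40, LT = x*y.
f_2 = -2*x**2 + 2*x*y + 9*y - 18, LT = x**2.

S(f_1,f_2): lcm = x**2*y. S = x*y**2 + 9/2*y**2 - 4*x - 9*y.
  leading term x*y**2: subtract (-1/10*y)·f_1 from x*y**2 + 9/2*y**2 - 4*x - 9*y → 9/2*y**2 - 4*x - 5*y
  leading term y**2: no divisor's leading term divides it; move 9/2*y**2 to the remainder.
  leading term x: no divisor's leading term divides it; move -4*x to the remainder.
  leading term y: no divisor's leading term divides it; move -5*y to the remainder.
  remainder 9/2*y**2 - 4*x - 5*y ≠ 0; add g_3 = 9/2*y**2 - 4*x - 5*y to the basis.

S(f_1,g_3): lcm = x*y**2. S = 8/9*x**2 + 10/9*x*y - 4*y.
  leading term x**2: subtract (-4/9)·f_2 from 8/9*x**2 + 10/9*x*y - 4*y → 2*x*y - 8
  leading term x*y: subtract (-1/5)·f_1 from 2*x*y - 8 → 0
  remainder 0.

S(f_2,g_3): leading monomials are coprime, so the S-polynomial reduces to 0 (Buchberger's first criterion).
Every S-polynomial of the final basis reduces to 0, so we have a Gröbner basis.
Inter-reduce: drop elements whose leading term is divisible by another's, tail-reduce, and make monic.
Reduced Gröbner basis: {x**2 - 9/2*y + 5, x*y - 4, y**2 - 8/9*x - 10/9*y}.

Buchberger on the second generating set:
h_1 = 10*x*y - 40, LT = x*y.
h_2 = -10*x**2 + 50*x*y + 45*y - 250, LT = x**2.

S(h_1,h_2): lcm = x**2*y. S = 5*x*y**2 + 9/2*y**2 - 4*x - 25*y.
  leading term x*y**2: subtract (1/2*y)·h_1 from 5*x*y**2 + 9/2*y**2 - 4*x - 25*y → 9/2*y**2 - 4*x - 5*y
  leading term y**2: no divisor's leading term divides it; move 9/2*y**2 to the remainder.
  leading term x: no divisor's leading term divides it; move -4*x to the remainder.
  leading term y: no divisor's leading term divides it; move -5*y to the remainder.
  remainder 9/2*y**2 - 4*x - 5*y ≠ 0; add k_3 = 9/2*y**2 - 4*x - 5*y to the basis.

S(h_1,k_3): lcm = x*y**2. S = 8/9*x**2 + 10/9*x*y - 4*y.
  leading term x**2: subtract (-4/45)·h_2 from 8/9*x**2 + 10/9*x*y - 4*y → 50/9*x*y - 200/9
  leading term x*y: subtract (5/9)·h_1 from 50/9*x*y - 200/9 → 0
  remainder 0.

S(h_2,k_3): leading monomials are coprime, so the S-polynomial reduces to 0 (Buchberger's first criterion).
Every S-polynomial of the final basis reduces to 0, so we have a Gröbner basis.
Inter-reduce: drop elements whose leading term is divisible by another's, tail-reduce, and make monic.
Reduced Gröbner basis: {x**2 - 9/2*y + 5, x*y - 4, y**2 - 8/9*x - 10/9*y}.

Same reduced basis, so the two generating sets span the same ideal.

Yes, the ideals are equal.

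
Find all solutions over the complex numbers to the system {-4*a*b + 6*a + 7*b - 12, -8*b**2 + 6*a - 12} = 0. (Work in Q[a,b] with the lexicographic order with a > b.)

Compute a lex Gröbner basis by Buchberger's algorithm.
f_1 = -4*a*b + 6*a + 7*b - 12, LT = a*b.
f_2 = 6*a - 8*b**2 - 12, LT = a.

S(f_1,f_2): lcm = a*b. S = -3/2*a + 4/3*b**3 + 1/4*b + 3.
  leading term a: subtract (-1/4)·f_2 from -3/2*a + 4/3*b**3 + 1/4*b + 3 → 4/3*b**3 - 2*b**2 + 1/4*b
  leading term b**3: no divisor's leading term divides it; move 4/3*b**3 to the remainder.
  leading term b**2: no divisor's leading term divides it; move -2*b**2 to the remainder.
  leading term b: no divisor's leading term divides it; move 1/4*b to the remainder.
  remainder 4/3*b**3 - 2*b**2 + 1/4*b ≠ 0; add h_3 = 4/3*b**3 - 2*b**2 + 1/4*b to the basis.

The other S-polynomials (S(f_1,h_3), S(f_2,h_3)) all reduce to 0 modulo the current basis, so we have a Gröbner basis.
Inter-reduce: drop elements whose leading term is divisible by another's, tail-reduce, and make monic.
Reduced Gröbner basis: {a - 4/3*b**2 - 2, b**3 - 3/2*b**2 + 3/16*b}.

Since the basis is lex-ordered, b**3 - 3/2*b**2 + 3/16*b is univariate in b. Its roots are {0, 3/4 - sqrt(6)/4, sqrt(6)/4 + 3/4}. Back-substituting each root into the other basis elements fixes the other coordinates.
  b = 0: the earlier basis element becomes a - 2 = 0, giving a = 2 — point (2, 0).
  b = 3/4 - sqrt(6)/4: the earlier basis element becomes a - 13/4 + sqrt(6)/2 = 0, giving a = 13/4 - sqrt(6)/2 — point (13/4 - sqrt(6)/2, 3/4 - sqrt(6)/4).
  b = sqrt(6)/4 + 3/4: the earlier basis element becomes a - 13/4 - sqrt(6)/2 = 0, giving a = sqrt(6)/2 + 13/4 — point (sqrt(6)/2 + 13/4, sqrt(6)/4 + 3/4).
Substituting each solution back into the original system confirms all equations vanish.
This is the nonlinear analogue of row-reducing a linear system.

{(2, 0), (13/4 - sqrt(6)/2, 3/4 - sqrt(6)/4), (sqrt(6)/2 + 13/4, sqrt(6)/4 + 3/4)}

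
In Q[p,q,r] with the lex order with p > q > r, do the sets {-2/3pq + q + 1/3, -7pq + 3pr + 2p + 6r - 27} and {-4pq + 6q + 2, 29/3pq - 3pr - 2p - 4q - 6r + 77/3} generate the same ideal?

Yes, the ideals are equal.

Two ideals are equal iff their reduced Gröbner bases coincide (the reduced basis is unique for a fixed ordering).
Buchberger on the first generating set:
f_1 = -2/3pq + q + 1/3, LT = pq.
f_2 = -7pq + 3pr + 2p + 6r - 27, LT = pq.

S(f_1,f_2): lcm = pq. S = 3/7pr + 2/7p - 3/2q + 6/7r - 61/14.
  reduce S modulo (f_1, f_2):
  remainder 3/7pr + 2/7p - 3/2q + 6/7r - 61/14 ≠ 0; add g_3 = 3/7pr + 2/7p - 3/2q + 6/7r - 61/14 to the basis.

S(f_1,g_3): lcm = pqr. S = -2/3pq + 7/2q^2 - 7/2qr + 61/6q - 1/2r.
  reduce S modulo (f_1, f_2, g_3):
  remainder 7/2q^2 - 7/2qr + 55/6q - 1/2r - 1/3 ≠ 0; add g_4 = 7/2q^2 - 7/2qr + 55/6q - 1/2r - 1/3 to the basis.

The other S-polynomials (S(f_2,g_3), S(f_1,g_4), S(f_2,g_4), S(g_3,g_4)) all reduce to 0 modulo the current basis, so we have a Gröbner basis.
Inter-reduce: drop elements whose leading term is divisible by another's, tail-reduce, and make monic.
Reduced Gröbner basis: {pq - 3/2q - 1/2, pr + 2/3p - 7/2q + 2r - 61/6, q^2 - qr + 55/21q - 1/7r - 2/21}.

Buchberger on the second generating set:
h_1 = -4pq + 6q + 2, LT = pq.
h_2 = 29/3pq - 3pr - 2p - 4q - 6r + 77/3, LT = pq.

S(h_1,h_2): lcm = pq. S = 9/29pr + 6/29p - 63/58q + 18/29r - 183/58.
  reduce S modulo (h_1, h_2):
  remainder 9/29pr + 6/29p - 63/58q + 18/29r - 183/58 ≠ 0; add k_3 = 9/29pr + 6/29p - 63/58q + 18/29r - 183/58 to the basis.

S(h_1,k_3): lcm = pqr. S = -2/3pq + 7/2q^2 - 7/2qr + 61/6q - 1/2r.
  reduce S modulo (h_1, h_2, k_3):
  remainder 7/2q^2 - 7/2qr + 55/6q - 1/2r - 1/3 ≠ 0; add k_4 = 7/2q^2 - 7/2qr + 55/6q - 1/2r - 1/3 to the basis.

The other S-polynomials (S(h_2,k_3), S(h_1,k_4), S(h_2,k_4), S(k_3,k_4)) all reduce to 0 modulo the current basis, so we have a Gröbner basis.
Inter-reduce: drop elements whose leading term is divisible by another's, tail-reduce, and make monic.
Reduced Gröbner basis: {pq - 3/2q - 1/2, pr + 2/3p - 7/2q + 2r - 61/6, q^2 - qr + 55/21q - 1/7r - 2/21}.

The two bases agree; hence the ideals are identical.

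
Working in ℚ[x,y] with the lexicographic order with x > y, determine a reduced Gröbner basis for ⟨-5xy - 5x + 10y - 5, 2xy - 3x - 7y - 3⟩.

G = {x + ⅗y + 1, y² + 6y}

f_1 = -5xy - 5x + 10y - 5, LT = xy.
f_2 = 2xy - 3x - 7y - 3, LT = xy.

S(f_1,f_2): lcm = xy. S = 5/2x + 3/2y + 5/2.
  reduce S modulo (f_1, f_2):
  remainder 5/2x + 3/2y + 5/2 ≠ 0; add g_3 = 5/2x + 3/2y + 5/2 to the basis.

S(f_1,g_3): lcm = xy. S = x - ⅗y² - 3y + 1.
  reduce S modulo (f_1, f_2, g_3):
  remainder -⅗y² - 18/5y ≠ 0; add g_4 = -⅗y² - 18/5y to the basis.

The other S-polynomials (S(f_2,g_3), S(f_1,g_4), S(f_2,g_4), S(g_3,g_4)) all reduce to 0 modulo the current basis, so we have a Gröbner basis.
Inter-reduce: drop elements whose leading term is divisible by another's, tail-reduce, and make monic.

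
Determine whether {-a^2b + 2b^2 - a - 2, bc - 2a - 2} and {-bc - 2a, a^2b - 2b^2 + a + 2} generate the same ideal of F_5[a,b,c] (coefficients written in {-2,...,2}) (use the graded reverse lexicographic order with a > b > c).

For a fixed monomial order, each ideal has a unique reduced Gröbner basis; comparing bases decides equality.
Buchberger on the first generating set:
f_1 = -a^2b + 2b^2 - a - 2, LT = a^2b.
f_2 = bc - 2a - 2, LT = bc.

S(f_1,f_2): lcm = a^2bc. S = 2a^3 - 2b^2c + 2a^2 + ac + 2c.
  leading term a^3: no divisor's leading term divides it; move 2a^3 to the remainder.
  leading term b^2c: subtract (-2b)·f_2 from -2b^2c + 2a^2 + ac + 2c → 2a^2 + ab + ac + b + 2c
  leading term a^2: no divisor's leading term divides it; move 2a^2 to the remainder.
  leading term ab: no divisor's leading term divides it; move ab to the remainder.
  leading term ac: no divisor's leading term divides it; move ac to the remainder.
  leading term b: no divisor's leading term divides it; move b to the remainder.
  leading term c: no divisor's leading term divides it; move 2c to the remainder.
  remainder 2a^3 + 2a^2 + ab + ac + b + 2c ≠ 0; add g_3 = 2a^3 + 2a^2 + ab + ac + b + 2c to the basis.

The other S-polynomials (S(f_1,g_3), S(f_2,g_3)) all reduce to 0 modulo the current basis, so we have a Gröbner basis.
Inter-reduce: drop elements whose leading term is divisible by another's, tail-reduce, and make monic.
Reduced Gröbner basis: {a^3 + a^2 - 2ab - 2ac - 2b + c, a^2b - 2b^2 + a + 2, bc - 2a - 2}.

Buchberger on the second generating set:
h_1 = -bc - 2a, LT = bc.
h_2 = a^2b - 2b^2 + a + 2, LT = a^2b.

S(h_1,h_2): lcm = a^2bc. S = 2a^3 + 2b^2c - ac - 2c.
  leading term a^3: no divisor's leading term divides it; move 2a^3 to the remainder.
  leading term b^2c: subtract (-2b)·h_1 from 2b^2c - ac - 2c → ab - ac - 2c
  leading term ab: no divisor's leading term divides it; move ab to the remainder.
  leading term ac: no divisor's leading term divides it; move -ac to the remainder.
  leading term c: no divisor's leading term divides it; move -2c to the remainder.
  remainder 2a^3 + ab - ac - 2c ≠ 0; add k_3 = 2a^3 + ab - ac - 2c to the basis.

The other S-polynomials (S(h_1,k_3), S(h_2,k_3)) all reduce to 0 modulo the current basis, so we have a Gröbner basis.
Inter-reduce: drop elements whose leading term is divisible by another's, tail-reduce, and make monic.
Reduced Gröbner basis: {a^3 - 2ab + 2ac - c, a^2b - 2b^2 + a + 2, bc + 2a}.

The bases are distinct; the ideals are different.
The same test decides containment: I ⊆ J iff every generator of I reduces to 0 modulo a Gröbner basis of J.

No, the ideals differ.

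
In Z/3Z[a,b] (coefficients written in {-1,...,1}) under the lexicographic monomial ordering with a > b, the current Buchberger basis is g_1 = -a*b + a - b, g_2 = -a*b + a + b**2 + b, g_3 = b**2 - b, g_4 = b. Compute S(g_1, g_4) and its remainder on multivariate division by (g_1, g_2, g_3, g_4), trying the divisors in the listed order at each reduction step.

S(g_1, g_4) = -a + b; remainder on division = -a.

lcm(LM(g_1), LM(g_4)) = a*b.
S = (lcm/LT(g_1))·g_1 − (lcm/LT(g_4))·g_4 = -a + b.
Reduce S modulo (g_1, g_2, g_3, g_4) in that order:
  leading term a: no divisor's leading term divides it; move -a to the remainder.
  leading term b: subtract (1)·g_4 from b → 0
The remainder -a is nonzero, so it would be added as the next basis element.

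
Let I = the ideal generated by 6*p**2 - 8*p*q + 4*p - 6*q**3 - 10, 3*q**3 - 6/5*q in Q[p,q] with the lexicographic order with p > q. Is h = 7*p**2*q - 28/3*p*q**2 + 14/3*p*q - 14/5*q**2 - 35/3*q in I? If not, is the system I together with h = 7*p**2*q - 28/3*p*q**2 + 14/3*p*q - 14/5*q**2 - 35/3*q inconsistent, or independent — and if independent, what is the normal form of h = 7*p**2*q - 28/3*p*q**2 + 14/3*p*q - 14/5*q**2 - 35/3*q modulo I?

7*p**2*q - 28/3*p*q**2 + 14/3*p*q - 14/5*q**2 - 35/3*q lies in I (it reduces to 0).

First compute the reduced Gröbner basis of I by Buchberger's algorithm.
f_1 = 6*p**2 - 8*p*q + 4*p - 6*q**3 - 10, LT = p**2.
f_2 = 3*q**3 - 6/5*q, LT = q**3.

The S-polynomials (S(f_1,f_2)) all reduce to 0 modulo the current basis, so we have a Gröbner basis.
Inter-reduce: drop elements whose leading term is divisible by another's, tail-reduce, and make monic.
Reduced Gröbner basis: {p**2 - 4/3*p*q + 2/3*p - 2/5*q - 5/3, q**3 - 2/5*q}.
Label its elements g_1 = p**2 - 4/3*p*q + 2/3*p - 2/5*q - 5/3, g_2 = q**3 - 2/5*q.

Reduce h = 7*p**2*q - 28/3*p*q**2 + 14/3*p*q - 14/5*q**2 - 35/3*q modulo G:
  leading term p**2*q: subtract (7*q)·g_1 from 7*p**2*q - 28/3*p*q**2 + 14/3*p*q - 14/5*q**2 - 35/3*q → 0
  normal form = 0.
Since the normal form is 0, h ∈ I.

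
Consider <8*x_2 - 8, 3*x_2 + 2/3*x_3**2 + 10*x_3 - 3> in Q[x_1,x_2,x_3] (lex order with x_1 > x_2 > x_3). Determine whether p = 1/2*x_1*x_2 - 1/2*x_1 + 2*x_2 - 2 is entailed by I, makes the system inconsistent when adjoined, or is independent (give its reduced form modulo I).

1/2*x_1*x_2 - 1/2*x_1 + 2*x_2 - 2 lies in I (it reduces to 0).

First compute the reduced Gröbner basis of I by Buchberger's algorithm.
f_1 = 8*x_2 - 8, LT = x_2.
f_2 = 3*x_2 + 2/3*x_3**2 + 10*x_3 - 3, LT = x_2.

S(f_1,f_2): lcm = x_2. S = -2/9*x_3**2 - 10/3*x_3.
  reduce S modulo (f_1, f_2):
  remainder -2/9*x_3**2 - 10/3*x_3 ≠ 0; add h_3 = -2/9*x_3**2 - 10/3*x_3 to the basis.

The other S-polynomials (S(f_1,h_3), S(f_2,h_3)) all reduce to 0 modulo the current basis, so we have a Gröbner basis.
Inter-reduce: drop elements whose leading term is divisible by another's, tail-reduce, and make monic.
Reduced Gröbner basis: {x_2 - 1, x_3**2 + 15*x_3}.
Label its elements g_1 = x_2 - 1, g_2 = x_3**2 + 15*x_3.

Reduce p = 1/2*x_1*x_2 - 1/2*x_1 + 2*x_2 - 2 modulo G:
  leading term x_1*x_2: subtract (1/2*x_1)·g_1 from 1/2*x_1*x_2 - 1/2*x_1 + 2*x_2 - 2 → 2*x_2 - 2
  leading term x_2: subtract (2)·g_1 from 2*x_2 - 2 → 0
  normal form = 0.
Since the normal form is 0, p ∈ I.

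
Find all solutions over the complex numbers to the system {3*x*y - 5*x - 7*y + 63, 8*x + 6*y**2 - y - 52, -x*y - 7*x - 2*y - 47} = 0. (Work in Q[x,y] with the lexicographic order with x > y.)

Compute a lex Gröbner basis by Buchberger's algorithm.
f_1 = 3*x*y - 5*x - 7*y + 63, LT = x*y.
f_2 = 8*x + 6*y**2 - y - 52, LT = x.
f_3 = -x*y - 7*x - 2*y - 47, LT = x*y.

S(f_1,f_2): lcm = x*y. S = -5/3*x - 3/4*y**3 + 1/8*y**2 + 25/6*y + 21.
  leading term x: subtract (-5/24)·f_2 from -5/3*x - 3/4*y**3 + 1/8*y**2 + 25/6*y + 21 → -3/4*y**3 + 11/8*y**2 + 95/24*y + 61/6
  leading term y**3: no divisor's leading term divides it; move -3/4*y**3 to the remainder.
  leading term y**2: no divisor's leading term divides it; move 11/8*y**2 to the remainder.
  leading term y: no divisor's leading term divides it; move 95/24*y to the remainder.
  leading term 1: no divisor's leading term divides it; move 61/6 to the remainder.
  remainder -3/4*y**3 + 11/8*y**2 + 95/24*y + 61/6 ≠ 0; add h_4 = -3/4*y**3 + 11/8*y**2 + 95/24*y + 61/6 to the basis.

S(f_1,f_3): lcm = x*y. S = -26/3*x - 13/3*y - 26.
  leading term x: subtract (-13/12)·f_2 from -26/3*x - 13/3*y - 26 → 13/2*y**2 - 65/12*y - 247/3
  leading term y**2: no divisor's leading term divides it; move 13/2*y**2 to the remainder.
  leading term y: no divisor's leading term divides it; move -65/12*y to the remainder.
  leading term 1: no divisor's leading term divides it; move -247/3 to the remainder.
  remainder 13/2*y**2 - 65/12*y - 247/3 ≠ 0; add h_5 = 13/2*y**2 - 65/12*y - 247/3 to the basis.

S(f_3,h_4): lcm = x*y**3. S = 53/6*x*y**2 + 95/18*x*y + 122/9*x + 2*y**3 + 47*y**2.
  leading term x*y**2: subtract (53/18*y)·f_1 from 53/6*x*y**2 + 95/18*x*y + 122/9*x + 2*y**3 + 47*y**2 → 20*x*y + 122/9*x + 2*y**3 + 1217/18*y**2 - 371/2*y
  leading term x*y: subtract (20/3)·f_1 from 20*x*y + 122/9*x + 2*y**3 + 1217/18*y**2 - 371/2*y → 422/9*x + 2*y**3 + 1217/18*y**2 - 833/6*y - 420
  leading term x: subtract (211/36)·f_2 from 422/9*x + 2*y**3 + 1217/18*y**2 - 833/6*y - 420 → 2*y**3 + 292/9*y**2 - 4787/36*y - 1037/9
  leading term y**3: subtract (-8/3)·h_4 from 2*y**3 + 292/9*y**2 - 4787/36*y - 1037/9 → 325/9*y**2 - 1469/12*y - 793/9
  leading term y**2: subtract (50/9)·h_5 from 325/9*y**2 - 1469/12*y - 793/9 → -9971/108*y + 9971/27
  leading term y: no divisor's leading term divides it; move -9971/108*y to the remainder.
  leading term 1: no divisor's leading term divides it; move 9971/27 to the remainder.
  remainder -9971/108*y + 9971/27 ≠ 0; add h_6 = -9971/108*y + 9971/27 to the basis.

The other S-polynomials (S(f_2,f_3), S(f_1,h_4), S(f_2,h_4), S(f_1,h_5), S(f_2,h_5), S(f_3,h_5), S(h_4,h_5), S(f_1,h_6), S(f_2,h_6), S(f_3,h_6), S(h_4,h_6), S(h_5,h_6)) all reduce to 0 modulo the current basis, so we have a Gröbner basis.
Inter-reduce: drop elements whose leading term is divisible by another's, tail-reduce, and make monic.
Reduced Gröbner basis: {x + 5, y - 4}.

The lex basis is triangular: the last element involves only y. Solving y - 4 = 0 gives y ∈ {4}; substituting each value into the earlier elements determines the remaining variables.
  y = 4: the earlier basis element becomes x + 5 = 0, giving x = -5 — point (-5, 4).

{(-5, 4)}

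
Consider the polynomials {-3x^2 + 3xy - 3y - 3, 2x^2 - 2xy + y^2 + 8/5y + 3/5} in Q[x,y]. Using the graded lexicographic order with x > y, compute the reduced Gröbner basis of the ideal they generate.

G = {x^2 - xy + y + 1, y^2 - 2/5y - 7/5}

f_1 = -3x^2 + 3xy - 3y - 3, LT = x^2.
f_2 = 2x^2 - 2xy + y^2 + 8/5y + 3/5, LT = x^2.

S(f_1,f_2): lcm = x^2. S = -1/2y^2 + 1/5y + 7/10.
  reduce S modulo (f_1, f_2):
  remainder -1/2y^2 + 1/5y + 7/10 ≠ 0; add g_3 = -1/2y^2 + 1/5y + 7/10 to the basis.

The other S-polynomials (S(f_1,g_3), S(f_2,g_3)) all reduce to 0 modulo the current basis, so we have a Gröbner basis.
Inter-reduce: drop elements whose leading term is divisible by another's, tail-reduce, and make monic.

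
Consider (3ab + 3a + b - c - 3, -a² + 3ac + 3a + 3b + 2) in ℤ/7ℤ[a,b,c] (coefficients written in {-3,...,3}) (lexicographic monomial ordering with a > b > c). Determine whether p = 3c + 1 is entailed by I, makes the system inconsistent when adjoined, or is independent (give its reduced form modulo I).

3c + 1 is independent of I; its normal form modulo I is 3c + 1.

First compute the reduced Gröbner basis of I by Buchberger's algorithm.
f_1 = 3ab + 3a + b - c - 3, LT = ab.
f_2 = -a² + 3ac + 3a + 3b + 2, LT = a².

S(f_1,f_2): lcm = a²b. S = a² + 3abc + ab + 2ac - a + 3b² + 2b.
  reduce S modulo (f_1, f_2):
  remainder 2ac + a + 3b² - bc + c² + c + 3 ≠ 0; add h_3 = 2ac + a + 3b² - bc + c² + c + 3 to the basis.

S(f_1,h_3): lcm = abc. S = 3ab + ac + 2b³ - 3b²c + 3bc² + bc + 2b + 2c² - c.
  reduce S modulo (f_1, f_2, h_3):
  remainder 2b³ - 3b²c + 2b² + 3bc² - 2bc + b - 2c² + 3c - 2 ≠ 0; add h_4 = 2b³ - 3b²c + 2b² + 3bc² - 2bc + b - 2c² + 3c - 2 to the basis.

The other S-polynomials (S(f_2,h_3), S(f_1,h_4), S(f_2,h_4), S(h_3,h_4)) all reduce to 0 modulo the current basis, so we have a Gröbner basis.
Inter-reduce: drop elements whose leading term is divisible by another's, tail-reduce, and make monic.
Reduced Gröbner basis: {a² + 2a + b² + 2bc - 3b - 2c² - 2c - 1, ab + a - 2b + 2c - 1, ac - 3a - 2b² + 3bc - 3c² - 3c - 2, b³ + 2b²c + b² - 2bc² - bc - 3b - c² - 2c - 1}.
Label its elements g_1 = a² + 2a + b² + 2bc - 3b - 2c² - 2c - 1, g_2 = ab + a - 2b + 2c - 1, g_3 = ac - 3a - 2b² + 3bc - 3c² - 3c - 2, g_4 = b³ + 2b²c + b² - 2bc² - bc - 3b - c² - 2c - 1.

Reduce p = 3c + 1 modulo G:
  leading term c: no divisor's leading term divides it; move 3c to the remainder.
  leading term 1: no divisor's leading term divides it; move 1 to the remainder.
  normal form = 3c + 1.
The normal form is nonzero, so p ∉ I. Since p minus its normal form lies in I, I + (p) = I + (r) where r = 3c + 1; decide whether this ideal is the whole ring.
Run Buchberger on G together with r (pairs among the g_i already reduce to 0 since G is a Gröbner basis):
g_1 = a² + 2a + b² + 2bc - 3b - 2c² - 2c - 1, LT = a².
g_2 = ab + a - 2b + 2c - 1, LT = ab.
g_3 = ac - 3a - 2b² + 3bc - 3c² - 3c - 2, LT = ac.
g_4 = b³ + 2b²c + b² - 2bc² - bc - 3b - c² - 2c - 1, LT = b³.
r = 3c + 1, LT = c.

S(g_3,r): lcm = ac. S = -a - 2b² + 3bc - 3c² - 3c - 2.
  reduce S modulo (g_1, g_2, g_3, g_4, r):
  remainder -a - 2b² - b + 1 ≠ 0; add m_6 = -a - 2b² - b + 1 to the basis.

The other S-polynomials (S(g_1,g_2), S(g_1,g_3), S(g_1,g_4), S(g_1,r), S(g_2,g_3), S(g_2,g_4), S(g_2,r), S(g_3,g_4), S(g_4,r), S(g_1,m_6), S(g_2,m_6), S(g_3,m_6), S(g_4,m_6), S(r,m_6)) all reduce to 0 modulo the current basis, so we have a Gröbner basis.
Inter-reduce: drop elements whose leading term is divisible by another's, tail-reduce, and make monic.
Reduced Gröbner basis: {a + 2b² + b - 1, b³ - 2b² + b - 2, c - 2}.
The reduced Gröbner basis of I + (p) is {a + 2b² + b - 1, b³ - 2b² + b - 2, c - 2} ≠ {1}, a proper ideal, so the enlarged system stays consistent: p is independent of I, with normal form 3c + 1.

Ideal membership is decidable via reduction modulo a Gröbner basis.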